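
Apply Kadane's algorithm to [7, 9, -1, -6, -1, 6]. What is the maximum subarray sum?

Using Kadane's algorithm on [7, 9, -1, -6, -1, 6]:

Scanning through the array:
Position 1 (value 9): max_ending_here = 16, max_so_far = 16
Position 2 (value -1): max_ending_here = 15, max_so_far = 16
Position 3 (value -6): max_ending_here = 9, max_so_far = 16
Position 4 (value -1): max_ending_here = 8, max_so_far = 16
Position 5 (value 6): max_ending_here = 14, max_so_far = 16

Maximum subarray: [7, 9]
Maximum sum: 16

The maximum subarray is [7, 9] with sum 16. This subarray runs from index 0 to index 1.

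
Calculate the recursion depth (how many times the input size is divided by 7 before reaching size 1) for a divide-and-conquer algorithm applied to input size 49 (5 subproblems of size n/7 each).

For divide and conquer with division factor 7:

Problem sizes at each level:
Level 0: 49
Level 1: 7
Level 2: 1

The root is level 0 and the size-1 base case is level 2 (the tree spans levels 0 through 2, i.e. 3 levels counting the root), so the depth is the number of divisions: log_7(49) = 2

The recursion tree depth is log_7(49) = 2. At each level, the problem size is divided by 7, so it takes 2 divisions to reduce to a base case of size 1. The algorithm makes 5 recursive calls at each level.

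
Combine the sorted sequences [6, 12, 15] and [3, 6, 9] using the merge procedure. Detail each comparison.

Merging process:

Compare 6 vs 3: take 3 from right. Merged: [3]
Compare 6 vs 6: take 6 from left. Merged: [3, 6]
Compare 12 vs 6: take 6 from right. Merged: [3, 6, 6]
Compare 12 vs 9: take 9 from right. Merged: [3, 6, 6, 9]
Append remaining from left: [12, 15]. Merged: [3, 6, 6, 9, 12, 15]

Final merged array: [3, 6, 6, 9, 12, 15]
Total comparisons: 4

The merged array is [3, 6, 6, 9, 12, 15], requiring 4 comparisons. The merge step runs in O(n) time where n is the total number of elements.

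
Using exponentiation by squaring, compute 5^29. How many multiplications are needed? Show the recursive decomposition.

Computing 5^29 by squaring (build up from 5^1; each line after the first costs one multiplication):

5^1 = 5
5^2 = (5^1)^2 = 5^2 = 25
5^3 = 5 * 5^2 = 5 * 25 = 125
5^6 = (5^3)^2 = 125^2 = 15625
5^7 = 5 * 5^6 = 5 * 15625 = 78125
5^14 = (5^7)^2 = 78125^2 = 6103515625
5^28 = (5^14)^2 = 6103515625^2 = 37252902984619140625
5^29 = 5 * 5^28 = 5 * 37252902984619140625 = 186264514923095703125

Result: 186264514923095703125
Multiplications needed: 7 (7 lines after 5^1)

5^29 = 186264514923095703125. Using exponentiation by squaring, this requires 7 multiplications. The key idea: if the exponent is even, square the half-power; if odd, multiply by the base once.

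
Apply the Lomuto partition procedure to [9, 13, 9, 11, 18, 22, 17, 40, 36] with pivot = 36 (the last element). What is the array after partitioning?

Lomuto partition with pivot = 36:

Initial array: [9, 13, 9, 11, 18, 22, 17, 40, 36]

arr[0]=9 <= 36: swap with position 0, array becomes [9, 13, 9, 11, 18, 22, 17, 40, 36]
arr[1]=13 <= 36: swap with position 1, array becomes [9, 13, 9, 11, 18, 22, 17, 40, 36]
arr[2]=9 <= 36: swap with position 2, array becomes [9, 13, 9, 11, 18, 22, 17, 40, 36]
arr[3]=11 <= 36: swap with position 3, array becomes [9, 13, 9, 11, 18, 22, 17, 40, 36]
arr[4]=18 <= 36: swap with position 4, array becomes [9, 13, 9, 11, 18, 22, 17, 40, 36]
arr[5]=22 <= 36: swap with position 5, array becomes [9, 13, 9, 11, 18, 22, 17, 40, 36]
arr[6]=17 <= 36: swap with position 6, array becomes [9, 13, 9, 11, 18, 22, 17, 40, 36]
arr[7]=40 > 36: no swap

Place pivot at position 7: [9, 13, 9, 11, 18, 22, 17, 36, 40]
Pivot position: 7

After partitioning with pivot 36, the array becomes [9, 13, 9, 11, 18, 22, 17, 36, 40]. The pivot is placed at index 7. All elements to the left of the pivot are <= 36, and all elements to the right are > 36.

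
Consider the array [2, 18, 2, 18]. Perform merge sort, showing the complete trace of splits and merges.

Merge sort trace:

Split: [2, 18, 2, 18] -> [2, 18] and [2, 18]
  Split: [2, 18] -> [2] and [18]
  Merge: [2] + [18] -> [2, 18]
  Split: [2, 18] -> [2] and [18]
  Merge: [2] + [18] -> [2, 18]
Merge: [2, 18] + [2, 18] -> [2, 2, 18, 18]

Final sorted array: [2, 2, 18, 18]

The merge sort proceeds by recursively splitting the array and merging sorted halves.
After all merges, the sorted array is [2, 2, 18, 18].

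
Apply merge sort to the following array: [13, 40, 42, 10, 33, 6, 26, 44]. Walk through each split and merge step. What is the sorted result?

Merge sort trace:

Split: [13, 40, 42, 10, 33, 6, 26, 44] -> [13, 40, 42, 10] and [33, 6, 26, 44]
  Split: [13, 40, 42, 10] -> [13, 40] and [42, 10]
    Split: [13, 40] -> [13] and [40]
    Merge: [13] + [40] -> [13, 40]
    Split: [42, 10] -> [42] and [10]
    Merge: [42] + [10] -> [10, 42]
  Merge: [13, 40] + [10, 42] -> [10, 13, 40, 42]
  Split: [33, 6, 26, 44] -> [33, 6] and [26, 44]
    Split: [33, 6] -> [33] and [6]
    Merge: [33] + [6] -> [6, 33]
    Split: [26, 44] -> [26] and [44]
    Merge: [26] + [44] -> [26, 44]
  Merge: [6, 33] + [26, 44] -> [6, 26, 33, 44]
Merge: [10, 13, 40, 42] + [6, 26, 33, 44] -> [6, 10, 13, 26, 33, 40, 42, 44]

Final sorted array: [6, 10, 13, 26, 33, 40, 42, 44]

The merge sort proceeds by recursively splitting the array and merging sorted halves.
After all merges, the sorted array is [6, 10, 13, 26, 33, 40, 42, 44].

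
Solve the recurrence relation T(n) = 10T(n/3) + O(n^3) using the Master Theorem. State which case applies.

Master Theorem for T(n) = 10T(n/3) + O(n^3):

a = 10, b = 3, c = 3
log_b(a) = log_3(10) = 2.0959

Case 3: c = 3 > log_3(10) = 2.0959
T(n) = O(n^3) = O(n^3)

For T(n) = 10T(n/3) + O(n^3): log_3(10) = 2.0959. This is Case 3 of the Master Theorem (c > log_b(a), work dominated by root), giving O(n^3).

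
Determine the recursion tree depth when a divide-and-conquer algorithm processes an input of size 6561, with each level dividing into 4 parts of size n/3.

For divide and conquer with division factor 3:

Problem sizes at each level:
Level 0: 6561
Level 1: 2187
Level 2: 729
Level 3: 243
Level 4: 81
Level 5: 27
Level 6: 9
Level 7: 3
Level 8: 1

The root is level 0 and the size-1 base case is level 8 (the tree spans levels 0 through 8, i.e. 9 levels counting the root), so the depth is the number of divisions: log_3(6561) = 8

The recursion tree depth is log_3(6561) = 8. At each level, the problem size is divided by 3, so it takes 8 divisions to reduce to a base case of size 1. The algorithm makes 4 recursive calls at each level.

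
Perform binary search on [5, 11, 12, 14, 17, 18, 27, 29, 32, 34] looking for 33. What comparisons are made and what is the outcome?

Binary search for 33 in [5, 11, 12, 14, 17, 18, 27, 29, 32, 34]:

lo=0, hi=9, mid=4, arr[mid]=17 -> 17 < 33, search right half
lo=5, hi=9, mid=7, arr[mid]=29 -> 29 < 33, search right half
lo=8, hi=9, mid=8, arr[mid]=32 -> 32 < 33, search right half
lo=9, hi=9, mid=9, arr[mid]=34 -> 34 > 33, search left half
lo=9 > hi=8, target 33 not found

Binary search determines that 33 is not in the array after 4 comparisons. The search space was exhausted without finding the target.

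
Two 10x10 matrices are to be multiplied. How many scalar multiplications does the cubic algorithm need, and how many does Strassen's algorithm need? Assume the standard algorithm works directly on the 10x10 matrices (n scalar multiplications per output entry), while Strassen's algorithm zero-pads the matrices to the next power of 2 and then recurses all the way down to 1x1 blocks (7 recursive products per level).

Matrix multiplication for 10x10 matrices:

Strassen's algorithm requires power-of-2 dimensions. Pad 10x10 to 16x16 (next power of 2).

Standard algorithm: 10^3 = 1000 multiplications
Strassen's algorithm: 7^(log2(16)) = 7^4 = 2401 multiplications
Difference: 1000 - 2401 = -1401 (Strassen uses MORE here due to padding overhead — for small or just-over-power-of-2 n, padding can outweigh the per-level savings)

Standard: 1000 multiplications (10^3). Strassen: 2401 multiplications (7^4, after padding to 16x16). Strassen reduces 8 recursive multiplications to 7 at each level.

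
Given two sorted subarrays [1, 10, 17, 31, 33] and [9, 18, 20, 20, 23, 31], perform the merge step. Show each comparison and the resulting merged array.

Merging process:

Compare 1 vs 9: take 1 from left. Merged: [1]
Compare 10 vs 9: take 9 from right. Merged: [1, 9]
Compare 10 vs 18: take 10 from left. Merged: [1, 9, 10]
Compare 17 vs 18: take 17 from left. Merged: [1, 9, 10, 17]
Compare 31 vs 18: take 18 from right. Merged: [1, 9, 10, 17, 18]
Compare 31 vs 20: take 20 from right. Merged: [1, 9, 10, 17, 18, 20]
Compare 31 vs 20: take 20 from right. Merged: [1, 9, 10, 17, 18, 20, 20]
Compare 31 vs 23: take 23 from right. Merged: [1, 9, 10, 17, 18, 20, 20, 23]
Compare 31 vs 31: take 31 from left. Merged: [1, 9, 10, 17, 18, 20, 20, 23, 31]
Compare 33 vs 31: take 31 from right. Merged: [1, 9, 10, 17, 18, 20, 20, 23, 31, 31]
Append remaining from left: [33]. Merged: [1, 9, 10, 17, 18, 20, 20, 23, 31, 31, 33]

Final merged array: [1, 9, 10, 17, 18, 20, 20, 23, 31, 31, 33]
Total comparisons: 10

The merged array is [1, 9, 10, 17, 18, 20, 20, 23, 31, 31, 33], requiring 10 comparisons. The merge step runs in O(n) time where n is the total number of elements.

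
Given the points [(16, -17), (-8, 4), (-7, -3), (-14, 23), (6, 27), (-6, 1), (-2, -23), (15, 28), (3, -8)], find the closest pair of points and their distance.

Computing all pairwise distances among 9 points:

d((16, -17), (-8, 4)) = 31.8904
d((16, -17), (-7, -3)) = 26.9258
d((16, -17), (-14, 23)) = 50.0
d((16, -17), (6, 27)) = 45.1221
d((16, -17), (-6, 1)) = 28.4253
d((16, -17), (-2, -23)) = 18.9737
d((16, -17), (15, 28)) = 45.0111
d((16, -17), (3, -8)) = 15.8114
d((-8, 4), (-7, -3)) = 7.0711
d((-8, 4), (-14, 23)) = 19.9249
d((-8, 4), (6, 27)) = 26.9258
d((-8, 4), (-6, 1)) = 3.6056 <-- minimum
d((-8, 4), (-2, -23)) = 27.6586
d((-8, 4), (15, 28)) = 33.2415
d((-8, 4), (3, -8)) = 16.2788
d((-7, -3), (-14, 23)) = 26.9258
d((-7, -3), (6, 27)) = 32.6956
d((-7, -3), (-6, 1)) = 4.1231
d((-7, -3), (-2, -23)) = 20.6155
d((-7, -3), (15, 28)) = 38.0132
d((-7, -3), (3, -8)) = 11.1803
d((-14, 23), (6, 27)) = 20.3961
d((-14, 23), (-6, 1)) = 23.4094
d((-14, 23), (-2, -23)) = 47.5395
d((-14, 23), (15, 28)) = 29.4279
d((-14, 23), (3, -8)) = 35.3553
d((6, 27), (-6, 1)) = 28.6356
d((6, 27), (-2, -23)) = 50.636
d((6, 27), (15, 28)) = 9.0554
d((6, 27), (3, -8)) = 35.1283
d((-6, 1), (-2, -23)) = 24.3311
d((-6, 1), (15, 28)) = 34.2053
d((-6, 1), (3, -8)) = 12.7279
d((-2, -23), (15, 28)) = 53.7587
d((-2, -23), (3, -8)) = 15.8114
d((15, 28), (3, -8)) = 37.9473

Closest pair: (-8, 4) and (-6, 1) with distance 3.6056

The closest pair is (-8, 4) and (-6, 1) with Euclidean distance 3.6056. For 9 points, brute-force pairwise comparison is shown above. For large n, the divide-and-conquer algorithm (sort by x, recurse on halves, check the dividing strip) achieves O(n log n).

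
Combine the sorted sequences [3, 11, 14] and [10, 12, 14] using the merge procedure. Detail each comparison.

Merging process:

Compare 3 vs 10: take 3 from left. Merged: [3]
Compare 11 vs 10: take 10 from right. Merged: [3, 10]
Compare 11 vs 12: take 11 from left. Merged: [3, 10, 11]
Compare 14 vs 12: take 12 from right. Merged: [3, 10, 11, 12]
Compare 14 vs 14: take 14 from left. Merged: [3, 10, 11, 12, 14]
Append remaining from right: [14]. Merged: [3, 10, 11, 12, 14, 14]

Final merged array: [3, 10, 11, 12, 14, 14]
Total comparisons: 5

The merged array is [3, 10, 11, 12, 14, 14], requiring 5 comparisons. The merge step runs in O(n) time where n is the total number of elements.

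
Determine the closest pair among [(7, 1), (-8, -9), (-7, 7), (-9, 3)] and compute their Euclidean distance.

Computing all pairwise distances among 4 points:

d((7, 1), (-8, -9)) = 18.0278
d((7, 1), (-7, 7)) = 15.2315
d((7, 1), (-9, 3)) = 16.1245
d((-8, -9), (-7, 7)) = 16.0312
d((-8, -9), (-9, 3)) = 12.0416
d((-7, 7), (-9, 3)) = 4.4721 <-- minimum

Closest pair: (-7, 7) and (-9, 3) with distance 4.4721

The closest pair is (-7, 7) and (-9, 3) with Euclidean distance 4.4721. For 4 points, brute-force pairwise comparison is shown above. For large n, the divide-and-conquer algorithm (sort by x, recurse on halves, check the dividing strip) achieves O(n log n).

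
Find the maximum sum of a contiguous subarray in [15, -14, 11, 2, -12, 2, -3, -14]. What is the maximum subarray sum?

Using Kadane's algorithm on [15, -14, 11, 2, -12, 2, -3, -14]:

Scanning through the array:
Position 1 (value -14): max_ending_here = 1, max_so_far = 15
Position 2 (value 11): max_ending_here = 12, max_so_far = 15
Position 3 (value 2): max_ending_here = 14, max_so_far = 15
Position 4 (value -12): max_ending_here = 2, max_so_far = 15
Position 5 (value 2): max_ending_here = 4, max_so_far = 15
Position 6 (value -3): max_ending_here = 1, max_so_far = 15
Position 7 (value -14): max_ending_here = -13, max_so_far = 15

Maximum subarray: [15]
Maximum sum: 15

The maximum subarray is [15] with sum 15. This subarray runs from index 0 to index 0.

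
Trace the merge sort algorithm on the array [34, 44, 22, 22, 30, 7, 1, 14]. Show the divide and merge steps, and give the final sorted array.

Merge sort trace:

Split: [34, 44, 22, 22, 30, 7, 1, 14] -> [34, 44, 22, 22] and [30, 7, 1, 14]
  Split: [34, 44, 22, 22] -> [34, 44] and [22, 22]
    Split: [34, 44] -> [34] and [44]
    Merge: [34] + [44] -> [34, 44]
    Split: [22, 22] -> [22] and [22]
    Merge: [22] + [22] -> [22, 22]
  Merge: [34, 44] + [22, 22] -> [22, 22, 34, 44]
  Split: [30, 7, 1, 14] -> [30, 7] and [1, 14]
    Split: [30, 7] -> [30] and [7]
    Merge: [30] + [7] -> [7, 30]
    Split: [1, 14] -> [1] and [14]
    Merge: [1] + [14] -> [1, 14]
  Merge: [7, 30] + [1, 14] -> [1, 7, 14, 30]
Merge: [22, 22, 34, 44] + [1, 7, 14, 30] -> [1, 7, 14, 22, 22, 30, 34, 44]

Final sorted array: [1, 7, 14, 22, 22, 30, 34, 44]

The merge sort proceeds by recursively splitting the array and merging sorted halves.
After all merges, the sorted array is [1, 7, 14, 22, 22, 30, 34, 44].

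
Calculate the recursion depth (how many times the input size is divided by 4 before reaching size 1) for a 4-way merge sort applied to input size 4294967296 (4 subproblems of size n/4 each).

For divide and conquer with division factor 4:

Problem sizes at each level:
Level 0: 4294967296
Level 1: 1073741824
Level 2: 268435456
Level 3: 67108864
Level 4: 16777216
Level 5: 4194304
Level 6: 1048576
Level 7: 262144
Level 8: 65536
Level 9: 16384
Level 10: 4096
Level 11: 1024
Level 12: 256
Level 13: 64
Level 14: 16
Level 15: 4
Level 16: 1

The root is level 0 and the size-1 base case is level 16 (the tree spans levels 0 through 16, i.e. 17 levels counting the root), so the depth is the number of divisions: log_4(4294967296) = 16

The recursion tree depth is log_4(4294967296) = 16. At each level, the problem size is divided by 4, so it takes 16 divisions to reduce to a base case of size 1. The algorithm makes 4 recursive calls at each level.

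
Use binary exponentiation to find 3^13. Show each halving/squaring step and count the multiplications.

Computing 3^13 by squaring (build up from 3^1; each line after the first costs one multiplication):

3^1 = 3
3^2 = (3^1)^2 = 3^2 = 9
3^3 = 3 * 3^2 = 3 * 9 = 27
3^6 = (3^3)^2 = 27^2 = 729
3^12 = (3^6)^2 = 729^2 = 531441
3^13 = 3 * 3^12 = 3 * 531441 = 1594323

Result: 1594323
Multiplications needed: 5 (5 lines after 3^1)

3^13 = 1594323. Using exponentiation by squaring, this requires 5 multiplications. The key idea: if the exponent is even, square the half-power; if odd, multiply by the base once.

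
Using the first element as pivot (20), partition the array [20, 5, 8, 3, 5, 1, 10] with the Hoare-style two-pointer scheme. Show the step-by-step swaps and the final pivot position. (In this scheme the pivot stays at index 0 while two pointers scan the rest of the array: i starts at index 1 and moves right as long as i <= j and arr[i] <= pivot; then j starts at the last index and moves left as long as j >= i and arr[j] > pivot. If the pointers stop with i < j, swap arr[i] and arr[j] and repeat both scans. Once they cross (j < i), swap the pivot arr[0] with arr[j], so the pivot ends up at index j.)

Hoare-style two-pointer partition with pivot = 20:

Initial array: [20, 5, 8, 3, 5, 1, 10]

Pointers start at i = 1, j = 6.
i ends at 7, j ends at 6: the pointers have crossed (j < i), so scanning stops.

Swap pivot arr[0] with arr[6] to place pivot at position 6: [10, 5, 8, 3, 5, 1, 20]
Pivot position: 6

After partitioning with pivot 20, the array becomes [10, 5, 8, 3, 5, 1, 20]. The pivot is placed at index 6. All elements to the left of the pivot are <= 20, and all elements to the right are > 20.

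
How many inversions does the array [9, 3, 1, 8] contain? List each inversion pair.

Finding inversions in [9, 3, 1, 8]:

(0, 1): arr[0]=9 > arr[1]=3
(0, 2): arr[0]=9 > arr[2]=1
(0, 3): arr[0]=9 > arr[3]=8
(1, 2): arr[1]=3 > arr[2]=1

Total inversions: 4

The array has 4 inversion(s): (0,1), (0,2), (0,3), (1,2). Each pair (i,j) satisfies i < j and arr[i] > arr[j].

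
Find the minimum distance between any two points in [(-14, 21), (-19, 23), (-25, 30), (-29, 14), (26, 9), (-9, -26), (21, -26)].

Computing all pairwise distances among 7 points:

d((-14, 21), (-19, 23)) = 5.3852 <-- minimum
d((-14, 21), (-25, 30)) = 14.2127
d((-14, 21), (-29, 14)) = 16.5529
d((-14, 21), (26, 9)) = 41.7612
d((-14, 21), (-9, -26)) = 47.2652
d((-14, 21), (21, -26)) = 58.6003
d((-19, 23), (-25, 30)) = 9.2195
d((-19, 23), (-29, 14)) = 13.4536
d((-19, 23), (26, 9)) = 47.1275
d((-19, 23), (-9, -26)) = 50.01
d((-19, 23), (21, -26)) = 63.2535
d((-25, 30), (-29, 14)) = 16.4924
d((-25, 30), (26, 9)) = 55.1543
d((-25, 30), (-9, -26)) = 58.2409
d((-25, 30), (21, -26)) = 72.4707
d((-29, 14), (26, 9)) = 55.2268
d((-29, 14), (-9, -26)) = 44.7214
d((-29, 14), (21, -26)) = 64.0312
d((26, 9), (-9, -26)) = 49.4975
d((26, 9), (21, -26)) = 35.3553
d((-9, -26), (21, -26)) = 30.0

Closest pair: (-14, 21) and (-19, 23) with distance 5.3852

The closest pair is (-14, 21) and (-19, 23) with Euclidean distance 5.3852. For 7 points, brute-force pairwise comparison is shown above. For large n, the divide-and-conquer algorithm (sort by x, recurse on halves, check the dividing strip) achieves O(n log n).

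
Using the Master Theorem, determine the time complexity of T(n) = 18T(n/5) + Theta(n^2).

Master Theorem for T(n) = 18T(n/5) + O(n^2):

a = 18, b = 5, c = 2
log_b(a) = log_5(18) = 1.7959

Case 3: c = 2 > log_5(18) = 1.7959
T(n) = O(n^2) = O(n^2)

For T(n) = 18T(n/5) + O(n^2): log_5(18) = 1.7959. This is Case 3 of the Master Theorem (c > log_b(a), work dominated by root), giving O(n^2).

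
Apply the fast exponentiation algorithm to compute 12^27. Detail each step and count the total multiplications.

Computing 12^27 by squaring (build up from 12^1; each line after the first costs one multiplication):

12^1 = 12
12^2 = (12^1)^2 = 12^2 = 144
12^3 = 12 * 12^2 = 12 * 144 = 1728
12^6 = (12^3)^2 = 1728^2 = 2985984
12^12 = (12^6)^2 = 2985984^2 = 8916100448256
12^13 = 12 * 12^12 = 12 * 8916100448256 = 106993205379072
12^26 = (12^13)^2 = 106993205379072^2 = 11447545997288281555215581184
12^27 = 12 * 12^26 = 12 * 11447545997288281555215581184 = 137370551967459378662586974208

Result: 137370551967459378662586974208
Multiplications needed: 7 (7 lines after 12^1)

12^27 = 137370551967459378662586974208. Using exponentiation by squaring, this requires 7 multiplications. The key idea: if the exponent is even, square the half-power; if odd, multiply by the base once.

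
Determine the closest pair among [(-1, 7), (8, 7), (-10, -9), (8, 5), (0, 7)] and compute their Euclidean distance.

Computing all pairwise distances among 5 points:

d((-1, 7), (8, 7)) = 9.0
d((-1, 7), (-10, -9)) = 18.3576
d((-1, 7), (8, 5)) = 9.2195
d((-1, 7), (0, 7)) = 1.0 <-- minimum
d((8, 7), (-10, -9)) = 24.0832
d((8, 7), (8, 5)) = 2.0
d((8, 7), (0, 7)) = 8.0
d((-10, -9), (8, 5)) = 22.8035
d((-10, -9), (0, 7)) = 18.868
d((8, 5), (0, 7)) = 8.2462

Closest pair: (-1, 7) and (0, 7) with distance 1.0

The closest pair is (-1, 7) and (0, 7) with Euclidean distance 1.0. For 5 points, brute-force pairwise comparison is shown above. For large n, the divide-and-conquer algorithm (sort by x, recurse on halves, check the dividing strip) achieves O(n log n).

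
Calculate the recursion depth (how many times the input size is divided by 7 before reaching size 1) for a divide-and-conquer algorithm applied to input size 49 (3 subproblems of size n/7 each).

For divide and conquer with division factor 7:

Problem sizes at each level:
Level 0: 49
Level 1: 7
Level 2: 1

The root is level 0 and the size-1 base case is level 2 (the tree spans levels 0 through 2, i.e. 3 levels counting the root), so the depth is the number of divisions: log_7(49) = 2

The recursion tree depth is log_7(49) = 2. At each level, the problem size is divided by 7, so it takes 2 divisions to reduce to a base case of size 1. The algorithm makes 3 recursive calls at each level.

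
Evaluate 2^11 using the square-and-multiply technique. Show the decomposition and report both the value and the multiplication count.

Computing 2^11 by squaring (build up from 2^1; each line after the first costs one multiplication):

2^1 = 2
2^2 = (2^1)^2 = 2^2 = 4
2^4 = (2^2)^2 = 4^2 = 16
2^5 = 2 * 2^4 = 2 * 16 = 32
2^10 = (2^5)^2 = 32^2 = 1024
2^11 = 2 * 2^10 = 2 * 1024 = 2048

Result: 2048
Multiplications needed: 5 (5 lines after 2^1)

2^11 = 2048. Using exponentiation by squaring, this requires 5 multiplications. The key idea: if the exponent is even, square the half-power; if odd, multiply by the base once.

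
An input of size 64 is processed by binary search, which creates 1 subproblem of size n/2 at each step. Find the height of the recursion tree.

For divide and conquer with division factor 2:

Problem sizes at each level:
Level 0: 64
Level 1: 32
Level 2: 16
Level 3: 8
Level 4: 4
Level 5: 2
Level 6: 1

The root is level 0 and the size-1 base case is level 6 (the tree spans levels 0 through 6, i.e. 7 levels counting the root), so the depth is the number of divisions: log_2(64) = 6

The recursion tree depth is log_2(64) = 6. At each level, the problem size is divided by 2, so it takes 6 divisions to reduce to a base case of size 1. The algorithm makes 1 recursive call at each level.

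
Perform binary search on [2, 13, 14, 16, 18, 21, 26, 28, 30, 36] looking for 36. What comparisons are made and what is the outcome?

Binary search for 36 in [2, 13, 14, 16, 18, 21, 26, 28, 30, 36]:

lo=0, hi=9, mid=4, arr[mid]=18 -> 18 < 36, search right half
lo=5, hi=9, mid=7, arr[mid]=28 -> 28 < 36, search right half
lo=8, hi=9, mid=8, arr[mid]=30 -> 30 < 36, search right half
lo=9, hi=9, mid=9, arr[mid]=36 -> Found target at index 9!

Binary search finds 36 at index 9 after 4 comparisons. The search repeatedly halves the search space by comparing with the middle element.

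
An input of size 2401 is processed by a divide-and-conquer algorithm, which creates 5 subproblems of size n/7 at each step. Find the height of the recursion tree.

For divide and conquer with division factor 7:

Problem sizes at each level:
Level 0: 2401
Level 1: 343
Level 2: 49
Level 3: 7
Level 4: 1

The root is level 0 and the size-1 base case is level 4 (the tree spans levels 0 through 4, i.e. 5 levels counting the root), so the depth is the number of divisions: log_7(2401) = 4

The recursion tree depth is log_7(2401) = 4. At each level, the problem size is divided by 7, so it takes 4 divisions to reduce to a base case of size 1. The algorithm makes 5 recursive calls at each level.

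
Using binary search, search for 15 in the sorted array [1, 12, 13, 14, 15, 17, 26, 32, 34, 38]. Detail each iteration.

Binary search for 15 in [1, 12, 13, 14, 15, 17, 26, 32, 34, 38]:

lo=0, hi=9, mid=4, arr[mid]=15 -> Found target at index 4!

Binary search finds 15 at index 4 after 1 comparisons. The search repeatedly halves the search space by comparing with the middle element.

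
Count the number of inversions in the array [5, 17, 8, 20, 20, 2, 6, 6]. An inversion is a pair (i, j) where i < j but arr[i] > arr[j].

Finding inversions in [5, 17, 8, 20, 20, 2, 6, 6]:

(0, 5): arr[0]=5 > arr[5]=2
(1, 2): arr[1]=17 > arr[2]=8
(1, 5): arr[1]=17 > arr[5]=2
(1, 6): arr[1]=17 > arr[6]=6
(1, 7): arr[1]=17 > arr[7]=6
(2, 5): arr[2]=8 > arr[5]=2
(2, 6): arr[2]=8 > arr[6]=6
(2, 7): arr[2]=8 > arr[7]=6
(3, 5): arr[3]=20 > arr[5]=2
(3, 6): arr[3]=20 > arr[6]=6
(3, 7): arr[3]=20 > arr[7]=6
(4, 5): arr[4]=20 > arr[5]=2
(4, 6): arr[4]=20 > arr[6]=6
(4, 7): arr[4]=20 > arr[7]=6

Total inversions: 14

The array has 14 inversion(s): (0,5), (1,2), (1,5), (1,6), (1,7), (2,5), (2,6), (2,7), (3,5), (3,6), (3,7), (4,5), (4,6), (4,7). Each pair (i,j) satisfies i < j and arr[i] > arr[j].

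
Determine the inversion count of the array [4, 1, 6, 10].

Finding inversions in [4, 1, 6, 10]:

(0, 1): arr[0]=4 > arr[1]=1

Total inversions: 1

The array has 1 inversion(s): (0,1). Each pair (i,j) satisfies i < j and arr[i] > arr[j].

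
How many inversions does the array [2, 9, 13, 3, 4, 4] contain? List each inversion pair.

Finding inversions in [2, 9, 13, 3, 4, 4]:

(1, 3): arr[1]=9 > arr[3]=3
(1, 4): arr[1]=9 > arr[4]=4
(1, 5): arr[1]=9 > arr[5]=4
(2, 3): arr[2]=13 > arr[3]=3
(2, 4): arr[2]=13 > arr[4]=4
(2, 5): arr[2]=13 > arr[5]=4

Total inversions: 6

The array has 6 inversion(s): (1,3), (1,4), (1,5), (2,3), (2,4), (2,5). Each pair (i,j) satisfies i < j and arr[i] > arr[j].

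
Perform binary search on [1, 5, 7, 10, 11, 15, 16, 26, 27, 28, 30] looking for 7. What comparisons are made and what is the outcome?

Binary search for 7 in [1, 5, 7, 10, 11, 15, 16, 26, 27, 28, 30]:

lo=0, hi=10, mid=5, arr[mid]=15 -> 15 > 7, search left half
lo=0, hi=4, mid=2, arr[mid]=7 -> Found target at index 2!

Binary search finds 7 at index 2 after 2 comparisons. The search repeatedly halves the search space by comparing with the middle element.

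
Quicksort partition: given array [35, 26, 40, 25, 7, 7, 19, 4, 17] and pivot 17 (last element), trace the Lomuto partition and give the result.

Lomuto partition with pivot = 17:

Initial array: [35, 26, 40, 25, 7, 7, 19, 4, 17]

arr[0]=35 > 17: no swap
arr[1]=26 > 17: no swap
arr[2]=40 > 17: no swap
arr[3]=25 > 17: no swap
arr[4]=7 <= 17: swap with position 0, array becomes [7, 26, 40, 25, 35, 7, 19, 4, 17]
arr[5]=7 <= 17: swap with position 1, array becomes [7, 7, 40, 25, 35, 26, 19, 4, 17]
arr[6]=19 > 17: no swap
arr[7]=4 <= 17: swap with position 2, array becomes [7, 7, 4, 25, 35, 26, 19, 40, 17]

Place pivot at position 3: [7, 7, 4, 17, 35, 26, 19, 40, 25]
Pivot position: 3

After partitioning with pivot 17, the array becomes [7, 7, 4, 17, 35, 26, 19, 40, 25]. The pivot is placed at index 3. All elements to the left of the pivot are <= 17, and all elements to the right are > 17.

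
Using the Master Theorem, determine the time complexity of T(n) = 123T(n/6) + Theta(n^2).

Master Theorem for T(n) = 123T(n/6) + O(n^2):

a = 123, b = 6, c = 2
log_b(a) = log_6(123) = 2.6857

Case 1: c = 2 < log_6(123) = 2.6857
T(n) = O(n^(log_6 123))

For T(n) = 123T(n/6) + O(n^2): log_6(123) = 2.6857. This is Case 1 of the Master Theorem (c < log_b(a), work dominated by leaves), giving O(n^(log_6 123)).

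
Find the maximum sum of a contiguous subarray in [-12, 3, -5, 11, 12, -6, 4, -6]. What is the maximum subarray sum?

Using Kadane's algorithm on [-12, 3, -5, 11, 12, -6, 4, -6]:

Scanning through the array:
Position 1 (value 3): max_ending_here = 3, max_so_far = 3
Position 2 (value -5): max_ending_here = -2, max_so_far = 3
Position 3 (value 11): max_ending_here = 11, max_so_far = 11
Position 4 (value 12): max_ending_here = 23, max_so_far = 23
Position 5 (value -6): max_ending_here = 17, max_so_far = 23
Position 6 (value 4): max_ending_here = 21, max_so_far = 23
Position 7 (value -6): max_ending_here = 15, max_so_far = 23

Maximum subarray: [11, 12]
Maximum sum: 23

The maximum subarray is [11, 12] with sum 23. This subarray runs from index 3 to index 4.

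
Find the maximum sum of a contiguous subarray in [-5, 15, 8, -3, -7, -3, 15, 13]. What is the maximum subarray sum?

Using Kadane's algorithm on [-5, 15, 8, -3, -7, -3, 15, 13]:

Scanning through the array:
Position 1 (value 15): max_ending_here = 15, max_so_far = 15
Position 2 (value 8): max_ending_here = 23, max_so_far = 23
Position 3 (value -3): max_ending_here = 20, max_so_far = 23
Position 4 (value -7): max_ending_here = 13, max_so_far = 23
Position 5 (value -3): max_ending_here = 10, max_so_far = 23
Position 6 (value 15): max_ending_here = 25, max_so_far = 25
Position 7 (value 13): max_ending_here = 38, max_so_far = 38

Maximum subarray: [15, 8, -3, -7, -3, 15, 13]
Maximum sum: 38

The maximum subarray is [15, 8, -3, -7, -3, 15, 13] with sum 38. This subarray runs from index 1 to index 7.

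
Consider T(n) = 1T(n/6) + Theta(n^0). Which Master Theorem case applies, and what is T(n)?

Master Theorem for T(n) = 1T(n/6) + O(n^0):

a = 1, b = 6, c = 0
log_b(a) = log_6(1) = 0.0000

Case 2: c = 0 = log_6(1) = 0.0000
T(n) = O(n^0 log n) = O(log n)

For T(n) = 1T(n/6) + O(n^0): log_6(1) = 0.0000. This is Case 2 of the Master Theorem (c = log_b(a), equal work at all levels), giving O(log n).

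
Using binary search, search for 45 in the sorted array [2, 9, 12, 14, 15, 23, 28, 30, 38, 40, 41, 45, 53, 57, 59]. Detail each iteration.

Binary search for 45 in [2, 9, 12, 14, 15, 23, 28, 30, 38, 40, 41, 45, 53, 57, 59]:

lo=0, hi=14, mid=7, arr[mid]=30 -> 30 < 45, search right half
lo=8, hi=14, mid=11, arr[mid]=45 -> Found target at index 11!

Binary search finds 45 at index 11 after 2 comparisons. The search repeatedly halves the search space by comparing with the middle element.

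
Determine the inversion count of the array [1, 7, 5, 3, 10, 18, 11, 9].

Finding inversions in [1, 7, 5, 3, 10, 18, 11, 9]:

(1, 2): arr[1]=7 > arr[2]=5
(1, 3): arr[1]=7 > arr[3]=3
(2, 3): arr[2]=5 > arr[3]=3
(4, 7): arr[4]=10 > arr[7]=9
(5, 6): arr[5]=18 > arr[6]=11
(5, 7): arr[5]=18 > arr[7]=9
(6, 7): arr[6]=11 > arr[7]=9

Total inversions: 7

The array has 7 inversion(s): (1,2), (1,3), (2,3), (4,7), (5,6), (5,7), (6,7). Each pair (i,j) satisfies i < j and arr[i] > arr[j].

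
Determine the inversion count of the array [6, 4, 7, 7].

Finding inversions in [6, 4, 7, 7]:

(0, 1): arr[0]=6 > arr[1]=4

Total inversions: 1

The array has 1 inversion(s): (0,1). Each pair (i,j) satisfies i < j and arr[i] > arr[j].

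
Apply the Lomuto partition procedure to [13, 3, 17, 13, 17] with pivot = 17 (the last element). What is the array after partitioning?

Lomuto partition with pivot = 17:

Initial array: [13, 3, 17, 13, 17]

arr[0]=13 <= 17: swap with position 0, array becomes [13, 3, 17, 13, 17]
arr[1]=3 <= 17: swap with position 1, array becomes [13, 3, 17, 13, 17]
arr[2]=17 <= 17: swap with position 2, array becomes [13, 3, 17, 13, 17]
arr[3]=13 <= 17: swap with position 3, array becomes [13, 3, 17, 13, 17]

Place pivot at position 4: [13, 3, 17, 13, 17]
Pivot position: 4

After partitioning with pivot 17, the array becomes [13, 3, 17, 13, 17]. The pivot is placed at index 4. All elements to the left of the pivot are <= 17, and all elements to the right are > 17.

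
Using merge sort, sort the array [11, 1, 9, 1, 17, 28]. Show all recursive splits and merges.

Merge sort trace:

Split: [11, 1, 9, 1, 17, 28] -> [11, 1, 9] and [1, 17, 28]
  Split: [11, 1, 9] -> [11] and [1, 9]
    Split: [1, 9] -> [1] and [9]
    Merge: [1] + [9] -> [1, 9]
  Merge: [11] + [1, 9] -> [1, 9, 11]
  Split: [1, 17, 28] -> [1] and [17, 28]
    Split: [17, 28] -> [17] and [28]
    Merge: [17] + [28] -> [17, 28]
  Merge: [1] + [17, 28] -> [1, 17, 28]
Merge: [1, 9, 11] + [1, 17, 28] -> [1, 1, 9, 11, 17, 28]

Final sorted array: [1, 1, 9, 11, 17, 28]

The merge sort proceeds by recursively splitting the array and merging sorted halves.
After all merges, the sorted array is [1, 1, 9, 11, 17, 28].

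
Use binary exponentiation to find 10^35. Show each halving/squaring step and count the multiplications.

Computing 10^35 by squaring (build up from 10^1; each line after the first costs one multiplication):

10^1 = 10
10^2 = (10^1)^2 = 10^2 = 100
10^4 = (10^2)^2 = 100^2 = 10000
10^8 = (10^4)^2 = 10000^2 = 100000000
10^16 = (10^8)^2 = 100000000^2 = 10000000000000000
10^17 = 10 * 10^16 = 10 * 10000000000000000 = 100000000000000000
10^34 = (10^17)^2 = 100000000000000000^2 = 10000000000000000000000000000000000
10^35 = 10 * 10^34 = 10 * 10000000000000000000000000000000000 = 100000000000000000000000000000000000

Result: 100000000000000000000000000000000000
Multiplications needed: 7 (7 lines after 10^1)

10^35 = 100000000000000000000000000000000000. Using exponentiation by squaring, this requires 7 multiplications. The key idea: if the exponent is even, square the half-power; if odd, multiply by the base once.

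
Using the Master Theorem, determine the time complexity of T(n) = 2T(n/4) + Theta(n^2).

Master Theorem for T(n) = 2T(n/4) + O(n^2):

a = 2, b = 4, c = 2
log_b(a) = log_4(2) = 0.5000

Case 3: c = 2 > log_4(2) = 0.5000
T(n) = O(n^2) = O(n^2)

For T(n) = 2T(n/4) + O(n^2): log_4(2) = 0.5000. This is Case 3 of the Master Theorem (c > log_b(a), work dominated by root), giving O(n^2).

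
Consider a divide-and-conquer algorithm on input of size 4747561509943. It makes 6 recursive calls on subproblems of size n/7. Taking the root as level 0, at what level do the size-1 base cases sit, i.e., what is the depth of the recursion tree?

For divide and conquer with division factor 7:

Problem sizes at each level:
Level 0: 4747561509943
Level 1: 678223072849
Level 2: 96889010407
Level 3: 13841287201
Level 4: 1977326743
Level 5: 282475249
Level 6: 40353607
Level 7: 5764801
Level 8: 823543
Level 9: 117649
Level 10: 16807
Level 11: 2401
Level 12: 343
Level 13: 49
Level 14: 7
Level 15: 1

The root is level 0 and the size-1 base case is level 15 (the tree spans levels 0 through 15, i.e. 16 levels counting the root), so the depth is the number of divisions: log_7(4747561509943) = 15

The recursion tree depth is log_7(4747561509943) = 15. At each level, the problem size is divided by 7, so it takes 15 divisions to reduce to a base case of size 1. The algorithm makes 6 recursive calls at each level.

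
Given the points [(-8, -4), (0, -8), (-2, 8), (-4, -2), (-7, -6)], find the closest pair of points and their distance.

Computing all pairwise distances among 5 points:

d((-8, -4), (0, -8)) = 8.9443
d((-8, -4), (-2, 8)) = 13.4164
d((-8, -4), (-4, -2)) = 4.4721
d((-8, -4), (-7, -6)) = 2.2361 <-- minimum
d((0, -8), (-2, 8)) = 16.1245
d((0, -8), (-4, -2)) = 7.2111
d((0, -8), (-7, -6)) = 7.2801
d((-2, 8), (-4, -2)) = 10.198
d((-2, 8), (-7, -6)) = 14.8661
d((-4, -2), (-7, -6)) = 5.0

Closest pair: (-8, -4) and (-7, -6) with distance 2.2361

The closest pair is (-8, -4) and (-7, -6) with Euclidean distance 2.2361. For 5 points, brute-force pairwise comparison is shown above. For large n, the divide-and-conquer algorithm (sort by x, recurse on halves, check the dividing strip) achieves O(n log n).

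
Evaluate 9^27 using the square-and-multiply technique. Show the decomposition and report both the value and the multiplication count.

Computing 9^27 by squaring (build up from 9^1; each line after the first costs one multiplication):

9^1 = 9
9^2 = (9^1)^2 = 9^2 = 81
9^3 = 9 * 9^2 = 9 * 81 = 729
9^6 = (9^3)^2 = 729^2 = 531441
9^12 = (9^6)^2 = 531441^2 = 282429536481
9^13 = 9 * 9^12 = 9 * 282429536481 = 2541865828329
9^26 = (9^13)^2 = 2541865828329^2 = 6461081889226673298932241
9^27 = 9 * 9^26 = 9 * 6461081889226673298932241 = 58149737003040059690390169

Result: 58149737003040059690390169
Multiplications needed: 7 (7 lines after 9^1)

9^27 = 58149737003040059690390169. Using exponentiation by squaring, this requires 7 multiplications. The key idea: if the exponent is even, square the half-power; if odd, multiply by the base once.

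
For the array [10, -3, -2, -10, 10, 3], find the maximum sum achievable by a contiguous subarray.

Using Kadane's algorithm on [10, -3, -2, -10, 10, 3]:

Scanning through the array:
Position 1 (value -3): max_ending_here = 7, max_so_far = 10
Position 2 (value -2): max_ending_here = 5, max_so_far = 10
Position 3 (value -10): max_ending_here = -5, max_so_far = 10
Position 4 (value 10): max_ending_here = 10, max_so_far = 10
Position 5 (value 3): max_ending_here = 13, max_so_far = 13

Maximum subarray: [10, 3]
Maximum sum: 13

The maximum subarray is [10, 3] with sum 13. This subarray runs from index 4 to index 5.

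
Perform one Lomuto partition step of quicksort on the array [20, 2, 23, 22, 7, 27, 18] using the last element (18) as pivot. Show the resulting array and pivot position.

Lomuto partition with pivot = 18:

Initial array: [20, 2, 23, 22, 7, 27, 18]

arr[0]=20 > 18: no swap
arr[1]=2 <= 18: swap with position 0, array becomes [2, 20, 23, 22, 7, 27, 18]
arr[2]=23 > 18: no swap
arr[3]=22 > 18: no swap
arr[4]=7 <= 18: swap with position 1, array becomes [2, 7, 23, 22, 20, 27, 18]
arr[5]=27 > 18: no swap

Place pivot at position 2: [2, 7, 18, 22, 20, 27, 23]
Pivot position: 2

After partitioning with pivot 18, the array becomes [2, 7, 18, 22, 20, 27, 23]. The pivot is placed at index 2. All elements to the left of the pivot are <= 18, and all elements to the right are > 18.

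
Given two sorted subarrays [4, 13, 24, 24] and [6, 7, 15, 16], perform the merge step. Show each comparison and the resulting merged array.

Merging process:

Compare 4 vs 6: take 4 from left. Merged: [4]
Compare 13 vs 6: take 6 from right. Merged: [4, 6]
Compare 13 vs 7: take 7 from right. Merged: [4, 6, 7]
Compare 13 vs 15: take 13 from left. Merged: [4, 6, 7, 13]
Compare 24 vs 15: take 15 from right. Merged: [4, 6, 7, 13, 15]
Compare 24 vs 16: take 16 from right. Merged: [4, 6, 7, 13, 15, 16]
Append remaining from left: [24, 24]. Merged: [4, 6, 7, 13, 15, 16, 24, 24]

Final merged array: [4, 6, 7, 13, 15, 16, 24, 24]
Total comparisons: 6

The merged array is [4, 6, 7, 13, 15, 16, 24, 24], requiring 6 comparisons. The merge step runs in O(n) time where n is the total number of elements.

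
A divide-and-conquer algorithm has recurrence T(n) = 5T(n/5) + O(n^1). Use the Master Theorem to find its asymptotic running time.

Master Theorem for T(n) = 5T(n/5) + O(n^1):

a = 5, b = 5, c = 1
log_b(a) = log_5(5) = 1.0000

Case 2: c = 1 = log_5(5) = 1.0000
T(n) = O(n^1 log n) = O(n log n)

For T(n) = 5T(n/5) + O(n^1): log_5(5) = 1.0000. This is Case 2 of the Master Theorem (c = log_b(a), equal work at all levels), giving O(n log n).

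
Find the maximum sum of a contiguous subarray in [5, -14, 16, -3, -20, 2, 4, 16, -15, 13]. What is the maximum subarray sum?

Using Kadane's algorithm on [5, -14, 16, -3, -20, 2, 4, 16, -15, 13]:

Scanning through the array:
Position 1 (value -14): max_ending_here = -9, max_so_far = 5
Position 2 (value 16): max_ending_here = 16, max_so_far = 16
Position 3 (value -3): max_ending_here = 13, max_so_far = 16
Position 4 (value -20): max_ending_here = -7, max_so_far = 16
Position 5 (value 2): max_ending_here = 2, max_so_far = 16
Position 6 (value 4): max_ending_here = 6, max_so_far = 16
Position 7 (value 16): max_ending_here = 22, max_so_far = 22
Position 8 (value -15): max_ending_here = 7, max_so_far = 22
Position 9 (value 13): max_ending_here = 20, max_so_far = 22

Maximum subarray: [2, 4, 16]
Maximum sum: 22

The maximum subarray is [2, 4, 16] with sum 22. This subarray runs from index 5 to index 7.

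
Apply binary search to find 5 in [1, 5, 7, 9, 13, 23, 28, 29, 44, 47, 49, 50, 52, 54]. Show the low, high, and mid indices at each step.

Binary search for 5 in [1, 5, 7, 9, 13, 23, 28, 29, 44, 47, 49, 50, 52, 54]:

lo=0, hi=13, mid=6, arr[mid]=28 -> 28 > 5, search left half
lo=0, hi=5, mid=2, arr[mid]=7 -> 7 > 5, search left half
lo=0, hi=1, mid=0, arr[mid]=1 -> 1 < 5, search right half
lo=1, hi=1, mid=1, arr[mid]=5 -> Found target at index 1!

Binary search finds 5 at index 1 after 4 comparisons. The search repeatedly halves the search space by comparing with the middle element.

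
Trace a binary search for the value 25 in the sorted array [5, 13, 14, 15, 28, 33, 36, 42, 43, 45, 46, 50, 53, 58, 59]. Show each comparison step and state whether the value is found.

Binary search for 25 in [5, 13, 14, 15, 28, 33, 36, 42, 43, 45, 46, 50, 53, 58, 59]:

lo=0, hi=14, mid=7, arr[mid]=42 -> 42 > 25, search left half
lo=0, hi=6, mid=3, arr[mid]=15 -> 15 < 25, search right half
lo=4, hi=6, mid=5, arr[mid]=33 -> 33 > 25, search left half
lo=4, hi=4, mid=4, arr[mid]=28 -> 28 > 25, search left half
lo=4 > hi=3, target 25 not found

Binary search determines that 25 is not in the array after 4 comparisons. The search space was exhausted without finding the target.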